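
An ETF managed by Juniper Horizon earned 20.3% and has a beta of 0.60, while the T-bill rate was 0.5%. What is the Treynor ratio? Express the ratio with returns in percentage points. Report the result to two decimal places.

Treynor = (Rp − Rf) / β = (20.3% − 0.5%) / 0.60 = 19.80 / 0.60 = 33.0000

33.00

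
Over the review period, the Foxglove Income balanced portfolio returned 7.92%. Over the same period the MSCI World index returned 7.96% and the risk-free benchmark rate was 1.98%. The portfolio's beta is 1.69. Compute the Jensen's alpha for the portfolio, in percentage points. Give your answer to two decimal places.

-4.17

CAPM expected return = Rf + β(Rm − Rf) = 1.98% + 1.69 × (7.96% − 1.98%) = 1.98 + 1.69 × 5.98 = 12.0862%
Jensen's α = Rp − E[R] = 7.92% − 12.0862% = -4.1662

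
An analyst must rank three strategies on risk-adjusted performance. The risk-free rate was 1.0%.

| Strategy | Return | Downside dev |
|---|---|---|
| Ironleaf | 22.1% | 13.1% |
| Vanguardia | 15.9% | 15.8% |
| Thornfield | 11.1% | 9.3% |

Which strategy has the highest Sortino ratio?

Ironleaf: Sortino ratio = (22.1% − 1.0%) / 13.1% = 1.611
Vanguardia: Sortino ratio = (15.9% − 1.0%) / 15.8% = 0.943
Thornfield: Sortino ratio = (11.1% − 1.0%) / 9.3% = 1.086
Highest: Ironleaf (1.611).

Ironleaf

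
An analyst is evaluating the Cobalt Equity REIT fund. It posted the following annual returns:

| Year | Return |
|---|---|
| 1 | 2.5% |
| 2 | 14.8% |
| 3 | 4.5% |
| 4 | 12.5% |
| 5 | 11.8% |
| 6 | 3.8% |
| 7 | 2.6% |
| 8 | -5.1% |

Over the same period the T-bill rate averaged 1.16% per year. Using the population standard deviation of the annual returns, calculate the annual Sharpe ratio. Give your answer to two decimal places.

0.77

r̄ = (2.5 + 14.8 + 4.5 + 12.5 + 11.8 + 3.8 + 2.6 − 5.1) / 8 = 5.9250%
Population σ = √[Σ(r − r̄)² / 8] = √[307.3950 / 8] = √38.4244 = 6.1987%
Sharpe = (r̄ − rf) / σ = (5.9250 − 1.16) / 6.1987 = 4.7650 / 6.1987 = 0.7687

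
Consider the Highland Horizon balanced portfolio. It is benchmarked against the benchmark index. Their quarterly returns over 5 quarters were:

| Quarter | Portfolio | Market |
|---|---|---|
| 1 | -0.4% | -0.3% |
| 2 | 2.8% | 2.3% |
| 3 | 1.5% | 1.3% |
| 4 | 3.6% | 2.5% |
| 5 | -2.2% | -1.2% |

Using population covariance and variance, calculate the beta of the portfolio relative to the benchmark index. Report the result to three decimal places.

r̄p = 1.0600%,  r̄m = 0.9200%
Cov = Σ(rp − r̄p)(rm − r̄m) / 5 = 3.0548
Var(rm) = Σ(rm − r̄m)² / 5 = 2.1056
β = Cov / Var = 3.0548 / 2.1056 = 1.4508

1.451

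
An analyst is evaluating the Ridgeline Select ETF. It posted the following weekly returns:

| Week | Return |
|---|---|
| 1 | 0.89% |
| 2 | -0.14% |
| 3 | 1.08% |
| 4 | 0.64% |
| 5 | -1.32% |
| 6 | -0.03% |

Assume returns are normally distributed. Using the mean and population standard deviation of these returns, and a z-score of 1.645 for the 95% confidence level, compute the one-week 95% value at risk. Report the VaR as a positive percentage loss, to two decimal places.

Mean return r̄ = 1.120 / 6 = 0.1867%
Σ(r − r̄)² = (0.89 − 0.1867)² + (-0.14 − 0.1867)² + (1.08 − 0.1867)² + … = 3.9219
σ = √[3.9219 / 6] = 0.8085%
VaR = −(r̄ − z·σ) = −(0.1867 − 1.645 × 0.8085) = −(-1.1433) = 1.1433%

1.14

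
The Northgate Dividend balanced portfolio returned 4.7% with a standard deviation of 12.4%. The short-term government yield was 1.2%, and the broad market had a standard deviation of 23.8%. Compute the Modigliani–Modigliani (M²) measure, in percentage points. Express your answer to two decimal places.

Sharpe = (Rp − Rf) / σp = (4.7% − 1.2%) / 12.4% = 0.2823
M² = Rf + Sharpe × σm = 1.2% + 0.2823 × 23.8% = 7.9187%

7.92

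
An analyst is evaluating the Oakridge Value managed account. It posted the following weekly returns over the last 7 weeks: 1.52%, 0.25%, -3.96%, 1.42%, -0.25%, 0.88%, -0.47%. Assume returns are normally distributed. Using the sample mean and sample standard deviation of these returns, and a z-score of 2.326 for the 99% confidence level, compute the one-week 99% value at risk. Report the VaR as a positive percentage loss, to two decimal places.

4.45

Mean return r̄ = -0.610 / 7 = -0.0871%
Σ(r − r̄)² = (1.52 − (-0.0871))² + (0.25 − (-0.0871))² + (-3.96 − (-0.0871))² + … = 21.0755
sample σ = √(21.0755 / 6) = √3.5126 = 1.8742%
VaR = −(r̄ − z·σ) = −(-0.0871 − 2.326 × 1.8742) = −(-4.4465) = 4.4465%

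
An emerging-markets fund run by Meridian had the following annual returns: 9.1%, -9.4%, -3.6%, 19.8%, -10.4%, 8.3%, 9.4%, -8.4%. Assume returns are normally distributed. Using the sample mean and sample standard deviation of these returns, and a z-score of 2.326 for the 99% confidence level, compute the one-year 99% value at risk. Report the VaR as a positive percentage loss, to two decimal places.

24.30

μ = (9.1 − 9.4 − 3.6 + 19.8 − 10.4 + 8.3 + 9.4 − 8.4) / 8 = 1.8500%
Σ(r − μ)² = (9.1 − 1.8500)² + (-9.4 − 1.8500)² + … = 884.7600
σ = √[884.7600 / 7] = 11.2425%
VaR = −(μ − z·σ) = −(1.8500 − 2.326 × 11.2425) = −(-24.3001) = 24.3001%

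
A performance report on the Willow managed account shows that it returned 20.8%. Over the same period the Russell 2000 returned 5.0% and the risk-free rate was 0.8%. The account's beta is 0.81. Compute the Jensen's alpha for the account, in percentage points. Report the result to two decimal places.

16.60

CAPM expected return = Rf + β(Rm − Rf) = 0.8% + 0.81 × (5.0% − 0.8%) = 0.8 + 0.81 × 4.20 = 4.2020%
Jensen's α = Rp − E[R] = 20.8% − 4.2020% = 16.5980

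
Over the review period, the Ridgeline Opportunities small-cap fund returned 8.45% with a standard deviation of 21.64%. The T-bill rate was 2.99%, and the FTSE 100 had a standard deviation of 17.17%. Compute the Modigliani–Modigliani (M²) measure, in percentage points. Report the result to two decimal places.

7.32

Sharpe = (Rp − Rf) / σp = (8.45% − 2.99%) / 21.64% = 0.2523
M² = Rf + Sharpe × σm = 2.99% + 0.2523 × 17.17% = 7.3220%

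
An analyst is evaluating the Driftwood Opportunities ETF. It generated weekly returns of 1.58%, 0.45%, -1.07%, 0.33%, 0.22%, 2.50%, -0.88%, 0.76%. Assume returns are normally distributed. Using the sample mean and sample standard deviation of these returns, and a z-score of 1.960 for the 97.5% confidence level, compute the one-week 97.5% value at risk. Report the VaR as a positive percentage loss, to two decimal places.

μ = (1.58 + 0.45 − 1.07 + 0.33 + 0.22 + 2.5 − 0.88 + 0.76) / 8 = 3.890 / 8 = 0.4863%
Σ(r − μ)² = (1.58 − 0.4863)² + (0.45 − 0.4863)² + … = 9.7116
σ = √[9.7116 / 7] = 1.1779%
VaR = −(μ − z·σ) = −(0.4863 − 1.960 × 1.1779) = −(-1.8224) = 1.8224%

1.82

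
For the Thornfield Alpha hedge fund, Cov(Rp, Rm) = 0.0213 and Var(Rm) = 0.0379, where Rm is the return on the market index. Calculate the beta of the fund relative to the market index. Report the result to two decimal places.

0.56

β = Cov(Rp, Rm) / Var(Rm) = 0.0213 / 0.0379 = 0.5620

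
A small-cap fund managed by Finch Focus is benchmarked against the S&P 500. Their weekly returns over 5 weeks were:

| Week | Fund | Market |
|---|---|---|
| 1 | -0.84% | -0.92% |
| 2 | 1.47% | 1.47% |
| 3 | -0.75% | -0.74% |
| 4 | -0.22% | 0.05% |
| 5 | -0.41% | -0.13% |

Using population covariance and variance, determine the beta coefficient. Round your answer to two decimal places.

0.98

r̄p = -0.1500%,  r̄m = -0.0540%
Cov = Σ(rp − r̄p)(rm − r̄m) / 5 = 0.6981
Var(rm) = Σ(rm − r̄m)² / 5 = 0.7119
β = Cov / Var = 0.6981 / 0.7119 = 0.9806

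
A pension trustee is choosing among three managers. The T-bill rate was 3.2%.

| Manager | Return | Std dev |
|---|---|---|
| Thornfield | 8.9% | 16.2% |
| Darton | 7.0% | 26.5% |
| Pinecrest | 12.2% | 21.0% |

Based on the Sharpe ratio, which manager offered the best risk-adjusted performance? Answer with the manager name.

Pinecrest

Thornfield: Sharpe ratio = (8.9% − 3.2%) / 16.2% = 0.352
Darton: Sharpe ratio = (7.0% − 3.2%) / 26.5% = 0.143
Pinecrest: Sharpe ratio = (12.2% − 3.2%) / 21.0% = 0.429
Highest: Pinecrest (0.429).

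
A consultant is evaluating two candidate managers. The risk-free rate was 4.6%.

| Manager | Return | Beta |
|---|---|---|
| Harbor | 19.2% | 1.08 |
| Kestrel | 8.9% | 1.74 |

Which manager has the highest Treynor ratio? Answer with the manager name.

Harbor

Harbor: Treynor = (19.2% − 4.6%) / 1.08 = 13.519
Kestrel: Treynor = (8.9% − 4.6%) / 1.74 = 2.471
Highest: Harbor (13.519).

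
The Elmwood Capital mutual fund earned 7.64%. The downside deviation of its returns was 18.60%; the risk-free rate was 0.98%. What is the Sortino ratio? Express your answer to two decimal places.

Sortino = (Rp − Rf) / σd = (7.64% − 0.98%) / 18.60% = 6.66% / 18.60% = 0.3581

0.36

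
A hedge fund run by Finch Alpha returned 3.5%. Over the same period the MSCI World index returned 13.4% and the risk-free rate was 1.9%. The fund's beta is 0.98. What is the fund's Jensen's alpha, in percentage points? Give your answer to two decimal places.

CAPM expected return = Rf + β(Rm − Rf) = 1.9% + 0.98 × (13.4% − 1.9%) = 1.9 + 0.98 × 11.50 = 13.1700%
Jensen's α = Rp − E[R] = 3.5% − 13.1700% = -9.6700

-9.67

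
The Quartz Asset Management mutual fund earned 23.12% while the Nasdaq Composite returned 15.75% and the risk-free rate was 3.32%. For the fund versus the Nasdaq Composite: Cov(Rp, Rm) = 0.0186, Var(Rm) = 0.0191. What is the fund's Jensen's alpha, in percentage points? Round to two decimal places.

7.70

β = Cov / Var = 0.0186 / 0.0191 = 0.9738
E[R] = Rf + β(Rm − Rf) = 3.32% + 0.9738 × (15.75% − 3.32%) = 15.4243%
α = Rp − E[R] = 23.12% − 15.4243% = 7.6957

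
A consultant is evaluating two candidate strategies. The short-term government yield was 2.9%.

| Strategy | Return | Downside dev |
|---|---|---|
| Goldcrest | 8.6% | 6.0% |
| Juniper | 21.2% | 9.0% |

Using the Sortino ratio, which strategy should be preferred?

Juniper

Goldcrest: Sortino ratio = (8.6% − 2.9%) / 6.0% = 0.950
Juniper: Sortino ratio = (21.2% − 2.9%) / 9.0% = 2.033
Highest: Juniper (2.033).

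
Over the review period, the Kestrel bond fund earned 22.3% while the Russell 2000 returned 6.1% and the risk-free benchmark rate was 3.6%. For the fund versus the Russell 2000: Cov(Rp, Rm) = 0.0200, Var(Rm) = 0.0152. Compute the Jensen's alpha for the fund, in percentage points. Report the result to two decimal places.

β = Cov / Var = 0.0200 / 0.0152 = 1.3158
E[R] = Rf + β(Rm − Rf) = 3.6% + 1.3158 × (6.1% − 3.6%) = 6.8895%
α = Rp − E[R] = 22.3% − 6.8895% = 15.4105

15.41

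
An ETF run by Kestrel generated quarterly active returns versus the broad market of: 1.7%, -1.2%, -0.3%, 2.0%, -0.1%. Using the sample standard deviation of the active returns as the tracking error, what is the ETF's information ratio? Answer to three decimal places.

0.306

r̄ = (1.7 − 1.2 − 0.3 + 2 − 0.1) / 5 = 0.4200%
Sample std dev = √[7.5480 / 4] = 1.3737%
IR = r̄ / tracking error = 0.4200 / 1.3737 = 0.3057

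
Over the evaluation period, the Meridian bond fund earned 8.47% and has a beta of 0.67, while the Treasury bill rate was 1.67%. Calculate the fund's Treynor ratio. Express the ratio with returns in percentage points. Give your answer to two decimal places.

Treynor = (Rp − Rf) / β = (8.47% − 1.67%) / 0.67 = 6.80 / 0.67 = 10.1493

10.15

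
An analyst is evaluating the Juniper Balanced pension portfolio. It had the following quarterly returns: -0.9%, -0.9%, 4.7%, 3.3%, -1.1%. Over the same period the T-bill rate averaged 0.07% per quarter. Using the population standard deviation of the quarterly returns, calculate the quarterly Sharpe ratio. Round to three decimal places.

0.384

r̄ = (-0.9 − 0.9 + 4.7 + 3.3 − 1.1) / 5 = 5.10 / 5 = 1.0200%
Population std dev = √[30.6080 / 5] = 2.4742%
Sharpe = (r̄ − rf) / σ = (1.0200 − 0.07) / 2.4742 = 0.9500 / 2.4742 = 0.3840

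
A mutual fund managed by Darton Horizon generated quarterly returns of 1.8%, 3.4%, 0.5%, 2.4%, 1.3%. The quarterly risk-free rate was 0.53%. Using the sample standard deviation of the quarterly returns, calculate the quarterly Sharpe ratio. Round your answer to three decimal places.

r̄ = (1.8 + 3.4 + 0.5 + 2.4 + 1.3) / 5 = 9.40 / 5 = 1.8800%
Σ(r − r̄)² = 4.8280; sample σ = √(4.8280/4) = 1.0986%
Sharpe = (r̄ − rf) / σ = (1.8800 − 0.53) / 1.0986 = 1.3500 / 1.0986 = 1.2288

1.229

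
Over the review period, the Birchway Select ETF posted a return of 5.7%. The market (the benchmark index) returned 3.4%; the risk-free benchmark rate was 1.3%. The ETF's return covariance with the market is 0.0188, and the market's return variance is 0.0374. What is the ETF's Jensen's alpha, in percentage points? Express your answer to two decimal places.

β = Cov / Var = 0.0188 / 0.0374 = 0.5027
E[R] = Rf + β(Rm − Rf) = 1.3% + 0.5027 × (3.4% − 1.3%) = 2.3557%
α = Rp − E[R] = 5.7% − 2.3557% = 3.3443

3.34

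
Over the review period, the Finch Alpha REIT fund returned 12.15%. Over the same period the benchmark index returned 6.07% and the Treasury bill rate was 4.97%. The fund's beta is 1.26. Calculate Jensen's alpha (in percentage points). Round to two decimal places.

5.79

CAPM expected return = Rf + β(Rm − Rf) = 4.97% + 1.26 × (6.07% − 4.97%) = 4.97 + 1.26 × 1.10 = 6.3560%
Jensen's α = Rp − E[R] = 12.15% − 6.3560% = 5.7940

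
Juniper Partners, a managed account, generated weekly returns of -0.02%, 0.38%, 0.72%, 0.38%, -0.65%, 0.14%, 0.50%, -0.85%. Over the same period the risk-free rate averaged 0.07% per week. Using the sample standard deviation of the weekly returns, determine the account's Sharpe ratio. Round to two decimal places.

r̄ = (-0.02 + 0.38 + 0.72 + 0.38 − 0.65 + 0.14 + 0.5 − 0.85) / 8 = 0.600 / 8 = 0.0750%
Sample std dev = √[2.1772 / 7] = 0.5577%
Sharpe = (r̄ − rf) / σ = (0.0750 − 0.07) / 0.5577 = 0.0050 / 0.5577 = 0.0090

0.01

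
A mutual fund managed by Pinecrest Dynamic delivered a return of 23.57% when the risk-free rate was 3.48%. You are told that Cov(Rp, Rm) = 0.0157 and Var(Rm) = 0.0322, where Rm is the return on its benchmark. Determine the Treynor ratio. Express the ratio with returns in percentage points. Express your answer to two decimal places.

41.20

β = Cov / Var = 0.0157 / 0.0322 = 0.4876
Treynor = (Rp − Rf) / β = (23.57% − 3.48%) / 0.4876 = 20.09 / 0.4876 = 41.2018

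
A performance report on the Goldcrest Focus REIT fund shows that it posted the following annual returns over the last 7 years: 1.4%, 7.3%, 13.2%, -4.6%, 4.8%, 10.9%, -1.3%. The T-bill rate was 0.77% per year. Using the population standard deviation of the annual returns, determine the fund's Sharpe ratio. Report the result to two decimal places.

0.63

μ = (1.4 + 7.3 + 13.2 − 4.6 + 4.8 + 10.9 − 1.3) / 7 = 4.5286%
Population std dev = √[250.6343 / 7] = 5.9837%
Sharpe = (μ − rf) / σ = (4.5286 − 0.77) / 5.9837 = 3.7586 / 5.9837 = 0.6281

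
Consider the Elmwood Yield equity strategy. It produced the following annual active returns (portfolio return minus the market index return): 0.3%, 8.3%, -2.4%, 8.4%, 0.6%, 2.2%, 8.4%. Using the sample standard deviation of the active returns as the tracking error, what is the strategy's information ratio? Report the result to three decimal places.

r̄ = (0.3 + 8.3 − 2.4 + 8.4 + 0.6 + 2.2 + 8.4) / 7 = 25.80 / 7 = 3.6857%
Sample σ = √[Σ(r − r̄)² / 6] = √[125.9686 / 6] = √20.9948 = 4.5820%
IR = r̄ / tracking error = 3.6857 / 4.5820 = 0.8044

0.804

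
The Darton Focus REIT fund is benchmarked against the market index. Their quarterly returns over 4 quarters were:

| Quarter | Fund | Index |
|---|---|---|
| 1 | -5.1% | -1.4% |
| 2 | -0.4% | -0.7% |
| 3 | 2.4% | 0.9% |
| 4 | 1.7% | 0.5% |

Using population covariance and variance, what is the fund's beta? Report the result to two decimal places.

3.01

r̄p = -0.3500%,  r̄m = -0.1750%
Cov = Σ(rp − r̄p)(rm − r̄m) / 4 = 2.5463
Var(rm) = Σ(rm − r̄m)² / 4 = 0.8469
β = Cov / Var = 2.5463 / 0.8469 = 3.0066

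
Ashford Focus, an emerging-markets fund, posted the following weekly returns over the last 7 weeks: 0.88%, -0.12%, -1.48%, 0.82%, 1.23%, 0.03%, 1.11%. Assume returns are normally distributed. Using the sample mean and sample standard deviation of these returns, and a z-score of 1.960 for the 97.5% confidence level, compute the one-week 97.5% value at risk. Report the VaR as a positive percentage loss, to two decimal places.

1.53

μ = (0.88 − 0.12 − 1.48 + 0.82 + 1.23 + 0.03 + 1.11) / 7 = 0.3529%
Σ(r − μ)² = (0.88 − 0.3529)² + (-0.12 − 0.3529)² + (-1.48 − 0.3529)² + … = 5.5259
sample σ = √(5.5259 / 6) = √0.9210 = 0.9597%
VaR = −(μ − z·σ) = −(0.3529 − 1.960 × 0.9597) = −(-1.5281) = 1.5281%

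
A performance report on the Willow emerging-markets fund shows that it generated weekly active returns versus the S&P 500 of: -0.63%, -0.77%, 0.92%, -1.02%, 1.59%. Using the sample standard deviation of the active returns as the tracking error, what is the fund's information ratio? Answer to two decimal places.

r̄ = (-0.63 − 0.77 + 0.92 − 1.02 + 1.59) / 5 = 0.090 / 5 = 0.0180%
Σ(r − r̄)² = (-0.63 − 0.0180)² + (-0.77 − 0.0180)² + (0.92 − 0.0180)² + … = 5.4031
sample σ = √(5.4031 / 4) = √1.3508 = 1.1622%
IR = r̄ / tracking error = 0.0180 / 1.1622 = 0.0155

0.02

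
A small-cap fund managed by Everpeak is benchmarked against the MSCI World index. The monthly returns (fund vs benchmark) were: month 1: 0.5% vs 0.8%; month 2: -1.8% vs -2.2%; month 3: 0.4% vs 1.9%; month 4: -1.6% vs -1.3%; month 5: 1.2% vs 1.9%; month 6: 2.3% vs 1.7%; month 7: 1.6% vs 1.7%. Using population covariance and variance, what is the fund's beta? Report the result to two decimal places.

0.84

r̄p = 0.3714%,  r̄m = 0.6429%
Cov = Σ(rp − r̄p)(rm − r̄m) / 7 = 2.0627
Var(rm) = Σ(rm − r̄m)² / 7 = 2.4682
β = Cov / Var = 2.0627 / 2.4682 = 0.8357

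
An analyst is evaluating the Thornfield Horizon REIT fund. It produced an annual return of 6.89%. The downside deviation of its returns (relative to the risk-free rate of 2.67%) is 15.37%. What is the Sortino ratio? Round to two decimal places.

Sortino = (Rp − Rf) / σd = (6.89% − 2.67%) / 15.37% = 4.22% / 15.37% = 0.2746

0.27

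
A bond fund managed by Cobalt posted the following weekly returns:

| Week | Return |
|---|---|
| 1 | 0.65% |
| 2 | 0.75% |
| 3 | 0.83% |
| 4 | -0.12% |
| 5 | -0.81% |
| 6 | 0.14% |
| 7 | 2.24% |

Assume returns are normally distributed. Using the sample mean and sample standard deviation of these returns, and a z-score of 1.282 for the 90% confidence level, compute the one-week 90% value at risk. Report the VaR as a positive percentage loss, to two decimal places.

r̄ = (0.65 + 0.75 + 0.83 − 0.12 − 0.81 + 0.14 + 2.24) / 7 = 0.5257%
Sample std dev = √[5.4470 / 6] = 0.9528%
VaR = −(r̄ − z·σ) = −(0.5257 − 1.282 × 0.9528) = −(-0.6958) = 0.6958%

0.70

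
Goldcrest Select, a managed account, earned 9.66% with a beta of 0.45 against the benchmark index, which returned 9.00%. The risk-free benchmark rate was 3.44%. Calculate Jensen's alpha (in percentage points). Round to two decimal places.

CAPM expected return = Rf + β(Rm − Rf) = 3.44% + 0.45 × (9.00% − 3.44%) = 3.44 + 0.45 × 5.56 = 5.9420%
Jensen's α = Rp − E[R] = 9.66% − 5.9420% = 3.7180

3.72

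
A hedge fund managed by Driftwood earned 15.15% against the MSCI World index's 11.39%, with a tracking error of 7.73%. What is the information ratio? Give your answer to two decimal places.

0.49

IR = (Rp − Rb) / TE = (15.15% − 11.39%) / 7.73% = 3.76% / 7.73% = 0.4864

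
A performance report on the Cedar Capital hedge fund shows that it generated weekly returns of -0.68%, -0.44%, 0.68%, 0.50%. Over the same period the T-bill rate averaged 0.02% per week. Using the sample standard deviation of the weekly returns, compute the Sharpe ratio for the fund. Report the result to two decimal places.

-0.01

Mean return r̄ = 0.060 / 4 = 0.0150%
Sample σ = √[Σ(r − r̄)² / 3] = √[1.3675 / 3] = √0.4558 = 0.6751%
Sharpe = (r̄ − rf) / σ = (0.0150 − 0.02) / 0.6751 = -0.0050 / 0.6751 = -0.0074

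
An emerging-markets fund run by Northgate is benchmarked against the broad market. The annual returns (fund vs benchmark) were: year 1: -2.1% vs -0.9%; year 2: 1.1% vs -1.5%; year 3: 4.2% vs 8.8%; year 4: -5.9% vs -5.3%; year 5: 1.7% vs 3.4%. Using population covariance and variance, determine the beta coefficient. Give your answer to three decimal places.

r̄p = -0.2000%,  r̄m = 0.9000%
Cov = Σ(rp − r̄p)(rm − r̄m) / 5 = 15.0300
Var(rm) = Σ(rm − r̄m)² / 5 = 23.2200
β = Cov / Var = 15.0300 / 23.2200 = 0.6473

0.647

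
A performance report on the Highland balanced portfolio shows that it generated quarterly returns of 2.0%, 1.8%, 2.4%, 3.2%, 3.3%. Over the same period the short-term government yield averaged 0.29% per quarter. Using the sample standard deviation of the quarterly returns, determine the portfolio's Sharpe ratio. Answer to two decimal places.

3.29

r̄ = (2 + 1.8 + 2.4 + 3.2 + 3.3) / 5 = 2.5400%
Sample σ = √[Σ(r − r̄)² / 4] = √[1.8720 / 4] = √0.4680 = 0.6841%
Sharpe = (r̄ − rf) / σ = (2.5400 − 0.29) / 0.6841 = 2.2500 / 0.6841 = 3.2890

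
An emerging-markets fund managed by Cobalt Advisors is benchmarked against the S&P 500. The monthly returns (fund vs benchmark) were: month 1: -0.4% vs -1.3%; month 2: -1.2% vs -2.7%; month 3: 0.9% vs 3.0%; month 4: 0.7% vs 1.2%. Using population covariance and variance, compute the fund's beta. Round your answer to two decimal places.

r̄p = 0.0000%,  r̄m = 0.0500%
Cov = Σ(rp − r̄p)(rm − r̄m) / 4 = 1.8250
Var(rm) = Σ(rm − r̄m)² / 4 = 4.8525
β = Cov / Var = 1.8250 / 4.8525 = 0.3761

0.38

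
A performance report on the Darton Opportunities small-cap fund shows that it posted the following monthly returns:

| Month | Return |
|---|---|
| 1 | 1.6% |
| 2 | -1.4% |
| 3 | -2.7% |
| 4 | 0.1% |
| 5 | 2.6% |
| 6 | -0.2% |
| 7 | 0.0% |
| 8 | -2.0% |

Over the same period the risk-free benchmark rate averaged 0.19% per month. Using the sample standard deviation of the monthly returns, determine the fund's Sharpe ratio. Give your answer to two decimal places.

-0.25

r̄ = (1.6 − 1.4 − 2.7 + 0.1 + 2.6 − 0.2 + 0 − 2) / 8 = -2.00 / 8 = -0.2500%
Sample std dev = √[22.1200 / 7] = 1.7776%
Sharpe = (r̄ − rf) / σ = (-0.2500 − 0.19) / 1.7776 = -0.4400 / 1.7776 = -0.2475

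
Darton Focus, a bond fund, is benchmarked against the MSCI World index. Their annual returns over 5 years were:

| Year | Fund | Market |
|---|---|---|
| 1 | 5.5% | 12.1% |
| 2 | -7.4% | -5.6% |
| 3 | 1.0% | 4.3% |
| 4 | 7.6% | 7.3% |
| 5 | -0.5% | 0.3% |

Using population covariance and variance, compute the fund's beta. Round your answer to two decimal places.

r̄p = 1.2400%,  r̄m = 3.6800%
Cov = Σ(rp − r̄p)(rm − r̄m) / 5 = 28.9608
Var(rm) = Σ(rm − r̄m)² / 5 = 36.3856
β = Cov / Var = 28.9608 / 36.3856 = 0.7959

0.80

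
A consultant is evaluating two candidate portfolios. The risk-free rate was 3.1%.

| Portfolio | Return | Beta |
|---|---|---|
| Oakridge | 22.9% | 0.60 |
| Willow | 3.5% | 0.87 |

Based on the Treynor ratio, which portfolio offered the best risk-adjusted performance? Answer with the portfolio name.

Oakridge: Treynor = (22.9% − 3.1%) / 0.60 = 33.000
Willow: Treynor = (3.5% − 3.1%) / 0.87 = 0.460
Highest: Oakridge (33.000).

Oakridge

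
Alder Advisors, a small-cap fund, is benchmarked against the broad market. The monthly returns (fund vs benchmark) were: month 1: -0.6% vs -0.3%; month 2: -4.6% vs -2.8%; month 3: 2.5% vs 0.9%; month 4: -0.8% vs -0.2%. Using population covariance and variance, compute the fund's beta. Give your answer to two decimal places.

1.82

r̄p = -0.8750%,  r̄m = -0.6000%
Cov = Σ(rp − r̄p)(rm − r̄m) / 4 = 3.3425
Var(rm) = Σ(rm − r̄m)² / 4 = 1.8350
β = Cov / Var = 3.3425 / 1.8350 = 1.8215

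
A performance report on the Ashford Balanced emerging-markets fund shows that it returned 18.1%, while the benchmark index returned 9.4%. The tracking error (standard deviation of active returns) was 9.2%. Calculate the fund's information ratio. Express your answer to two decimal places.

IR = (Rp − Rb) / TE = (18.1% − 9.4%) / 9.2% = 8.70% / 9.2% = 0.9457

0.95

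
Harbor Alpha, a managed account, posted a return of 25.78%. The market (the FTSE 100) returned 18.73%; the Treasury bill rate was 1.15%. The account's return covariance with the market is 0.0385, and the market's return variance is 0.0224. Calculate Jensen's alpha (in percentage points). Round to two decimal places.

-5.59

β = Cov / Var = 0.0385 / 0.0224 = 1.7188
E[R] = Rf + β(Rm − Rf) = 1.15% + 1.7188 × (18.73% − 1.15%) = 31.3665%
α = Rp − E[R] = 25.78% − 31.3665% = -5.5865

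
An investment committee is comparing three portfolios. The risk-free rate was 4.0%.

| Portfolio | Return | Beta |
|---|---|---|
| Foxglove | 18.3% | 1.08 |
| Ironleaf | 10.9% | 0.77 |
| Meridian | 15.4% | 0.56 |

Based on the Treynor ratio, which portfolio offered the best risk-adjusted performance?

Foxglove: Treynor = (18.3% − 4.0%) / 1.08 = 13.241
Ironleaf: Treynor = (10.9% − 4.0%) / 0.77 = 8.961
Meridian: Treynor = (15.4% − 4.0%) / 0.56 = 20.357
Highest: Meridian (20.357).

Meridian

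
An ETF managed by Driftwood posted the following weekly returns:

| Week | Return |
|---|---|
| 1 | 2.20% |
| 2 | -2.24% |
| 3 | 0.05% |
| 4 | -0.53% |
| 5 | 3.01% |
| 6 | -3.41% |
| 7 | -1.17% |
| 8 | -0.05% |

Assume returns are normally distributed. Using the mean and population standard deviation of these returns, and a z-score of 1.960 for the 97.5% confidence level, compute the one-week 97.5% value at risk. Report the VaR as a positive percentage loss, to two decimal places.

r̄ = (2.2 − 2.24 + 0.05 − 0.53 + 3.01 − 3.41 − 1.17 − 0.05) / 8 = -2.140 / 8 = -0.2675%
Σ(r − r̄)² = (2.2 − (-0.2675))² + (-2.24 − (-0.2675))² + … = 31.6282
population σ = √(31.6282 / 8) = √3.9535 = 1.9883%
VaR = −(r̄ − z·σ) = −(-0.2675 − 1.960 × 1.9883) = −(-4.1646) = 4.1646%

4.16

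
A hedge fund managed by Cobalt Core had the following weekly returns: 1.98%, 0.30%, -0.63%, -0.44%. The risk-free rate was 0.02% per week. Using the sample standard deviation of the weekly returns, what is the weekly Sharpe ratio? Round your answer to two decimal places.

Mean return μ = 1.210 / 4 = 0.3025%
Sample σ = √[Σ(r − μ)² / 3] = √[4.2349 / 3] = √1.4116 = 1.1881%
Sharpe = (μ − rf) / σ = (0.3025 − 0.02) / 1.1881 = 0.2825 / 1.1881 = 0.2378

0.24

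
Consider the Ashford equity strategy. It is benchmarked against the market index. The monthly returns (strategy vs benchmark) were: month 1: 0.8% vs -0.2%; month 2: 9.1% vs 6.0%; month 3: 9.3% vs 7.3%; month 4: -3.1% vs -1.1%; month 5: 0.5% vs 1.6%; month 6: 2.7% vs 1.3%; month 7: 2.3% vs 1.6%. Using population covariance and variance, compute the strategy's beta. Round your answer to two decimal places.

1.42

r̄p = 3.0857%,  r̄m = 2.3571%
Cov = Σ(rp − r̄p)(rm − r̄m) / 7 = 11.8308
Var(rm) = Σ(rm − r̄m)² / 7 = 8.3510
β = Cov / Var = 11.8308 / 8.3510 = 1.4167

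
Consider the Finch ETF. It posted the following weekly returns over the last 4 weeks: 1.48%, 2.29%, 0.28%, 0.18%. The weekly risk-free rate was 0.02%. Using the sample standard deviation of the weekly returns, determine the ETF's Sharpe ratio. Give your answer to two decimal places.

1.03

r̄ = (1.48 + 2.29 + 0.28 + 0.18) / 4 = 1.0575%
Sample σ = √[Σ(r − r̄)² / 3] = √[3.0721 / 3] = √1.0240 = 1.0119%
Sharpe = (r̄ − rf) / σ = (1.0575 − 0.02) / 1.0119 = 1.0375 / 1.0119 = 1.0253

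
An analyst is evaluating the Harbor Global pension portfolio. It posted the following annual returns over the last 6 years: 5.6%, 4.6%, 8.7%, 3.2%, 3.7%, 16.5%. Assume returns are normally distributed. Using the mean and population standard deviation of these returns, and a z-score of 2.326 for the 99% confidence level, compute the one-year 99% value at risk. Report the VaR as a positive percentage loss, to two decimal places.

Mean return r̄ = 42.30 / 6 = 7.0500%
Σ(r − r̄)² = 126.1750; population σ = √(126.1750/6) = 4.5858%
VaR = −(r̄ − z·σ) = −(7.0500 − 2.326 × 4.5858) = −(-3.6166) = 3.6166%

3.62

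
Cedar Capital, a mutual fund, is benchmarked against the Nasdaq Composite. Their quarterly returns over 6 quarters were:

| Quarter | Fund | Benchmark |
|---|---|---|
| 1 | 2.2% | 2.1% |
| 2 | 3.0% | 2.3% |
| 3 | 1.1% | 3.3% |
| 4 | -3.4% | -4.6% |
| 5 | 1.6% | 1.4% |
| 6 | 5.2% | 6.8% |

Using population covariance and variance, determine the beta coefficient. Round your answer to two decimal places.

0.73

r̄p = 1.6167%,  r̄m = 1.8833%
Cov = Σ(rp − r̄p)(rm − r̄m) / 6 = 8.3536
Var(rm) = Σ(rm − r̄m)² / 6 = 11.4447
β = Cov / Var = 8.3536 / 11.4447 = 0.7299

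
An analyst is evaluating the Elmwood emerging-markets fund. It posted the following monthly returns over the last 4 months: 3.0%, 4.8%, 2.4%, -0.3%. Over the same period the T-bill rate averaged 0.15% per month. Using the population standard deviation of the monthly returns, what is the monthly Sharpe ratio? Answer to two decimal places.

1.27

r̄ = (3 + 4.8 + 2.4 − 0.3) / 4 = 2.4750%
Population σ = √[Σ(r − r̄)² / 4] = √[13.3875 / 4] = √3.3469 = 1.8295%
Sharpe = (r̄ − rf) / σ = (2.4750 − 0.15) / 1.8295 = 2.3250 / 1.8295 = 1.2708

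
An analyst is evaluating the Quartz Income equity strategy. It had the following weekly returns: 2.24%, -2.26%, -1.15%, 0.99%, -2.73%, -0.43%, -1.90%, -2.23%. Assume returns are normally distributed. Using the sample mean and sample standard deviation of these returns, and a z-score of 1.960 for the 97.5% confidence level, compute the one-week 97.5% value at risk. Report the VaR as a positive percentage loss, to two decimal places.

μ = (2.24 − 2.26 − 1.15 + 0.99 − 2.73 − 0.43 − 1.9 − 2.23) / 8 = -0.9338%
Σ(r − μ)² = (2.24 − (-0.9338))² + (-2.26 − (-0.9338))² + (-1.15 − (-0.9338))² + … = 21.6734
σ = √[21.6734 / 7] = 1.7596%
VaR = −(μ − z·σ) = −(-0.9338 − 1.960 × 1.7596) = −(-4.3826) = 4.3826%

4.38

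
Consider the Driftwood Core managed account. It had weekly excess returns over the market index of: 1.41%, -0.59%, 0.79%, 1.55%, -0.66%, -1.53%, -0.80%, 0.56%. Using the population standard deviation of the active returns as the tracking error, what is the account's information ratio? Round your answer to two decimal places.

μ = (1.41 − 0.59 + 0.79 + 1.55 − 0.66 − 1.53 − 0.8 + 0.56) / 8 = 0.730 / 8 = 0.0913%
Population std dev = √[9.0263 / 8] = 1.0622%
IR = μ / tracking error = 0.0913 / 1.0622 = 0.0860

0.09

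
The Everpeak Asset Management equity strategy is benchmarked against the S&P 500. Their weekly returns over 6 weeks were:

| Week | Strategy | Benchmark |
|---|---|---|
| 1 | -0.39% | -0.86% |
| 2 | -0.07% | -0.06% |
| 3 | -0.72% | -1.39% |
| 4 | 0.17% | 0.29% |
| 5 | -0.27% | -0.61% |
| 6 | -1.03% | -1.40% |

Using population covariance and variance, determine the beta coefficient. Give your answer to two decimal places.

0.61

r̄p = -0.3850%,  r̄m = -0.6717%
Cov = Σ(rp − r̄p)(rm − r̄m) / 6 = 0.2408
Var(rm) = Σ(rm − r̄m)² / 6 = 0.3974
β = Cov / Var = 0.2408 / 0.3974 = 0.6059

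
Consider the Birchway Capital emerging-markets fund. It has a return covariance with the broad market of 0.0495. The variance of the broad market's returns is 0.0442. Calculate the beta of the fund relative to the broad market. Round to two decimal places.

β = Cov(Rp, Rm) / Var(Rm) = 0.0495 / 0.0442 = 1.1199

1.12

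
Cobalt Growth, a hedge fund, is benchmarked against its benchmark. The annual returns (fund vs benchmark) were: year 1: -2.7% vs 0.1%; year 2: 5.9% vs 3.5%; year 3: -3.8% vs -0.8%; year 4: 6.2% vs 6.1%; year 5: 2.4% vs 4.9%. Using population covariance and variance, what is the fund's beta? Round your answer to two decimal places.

1.41

r̄p = 1.6000%,  r̄m = 2.7600%
Cov = Σ(rp − r̄p)(rm − r̄m) / 5 = 10.1840
Var(rm) = Σ(rm − r̄m)² / 5 = 7.2064
β = Cov / Var = 10.1840 / 7.2064 = 1.4132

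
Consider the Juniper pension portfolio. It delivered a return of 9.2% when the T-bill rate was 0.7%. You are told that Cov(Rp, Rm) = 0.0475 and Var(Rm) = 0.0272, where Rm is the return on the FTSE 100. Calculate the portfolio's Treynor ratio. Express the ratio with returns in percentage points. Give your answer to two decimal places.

β = Cov / Var = 0.0475 / 0.0272 = 1.7463
Treynor = (Rp − Rf) / β = (9.2% − 0.7%) / 1.7463 = 8.50 / 1.7463 = 4.8674

4.87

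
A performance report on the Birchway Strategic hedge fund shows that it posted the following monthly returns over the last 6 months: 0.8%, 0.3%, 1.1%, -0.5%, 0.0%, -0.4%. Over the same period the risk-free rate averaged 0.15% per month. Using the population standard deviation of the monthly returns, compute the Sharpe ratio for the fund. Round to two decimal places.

0.11

μ = (0.8 + 0.3 + 1.1 − 0.5 + 0 − 0.4) / 6 = 0.2167%
Σ(r − μ)² = (0.8 − 0.2167)² + (0.3 − 0.2167)² + … = 2.0683
σ = √[2.0683 / 6] = 0.5871%
Sharpe = (μ − rf) / σ = (0.2167 − 0.15) / 0.5871 = 0.0667 / 0.5871 = 0.1136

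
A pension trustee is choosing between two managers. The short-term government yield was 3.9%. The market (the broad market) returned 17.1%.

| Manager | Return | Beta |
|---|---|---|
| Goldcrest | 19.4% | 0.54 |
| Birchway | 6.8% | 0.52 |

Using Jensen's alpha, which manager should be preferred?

Goldcrest: α = 19.4% − [3.9% + 0.54 × (17.1% − 3.9%)] = 8.372
Birchway: α = 6.8% − [3.9% + 0.52 × (17.1% − 3.9%)] = -3.964
Highest: Goldcrest (8.372).

Goldcrest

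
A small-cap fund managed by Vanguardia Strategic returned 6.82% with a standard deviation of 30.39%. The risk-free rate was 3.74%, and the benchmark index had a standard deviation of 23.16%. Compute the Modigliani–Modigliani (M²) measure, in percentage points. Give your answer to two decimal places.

6.09

Sharpe = (Rp − Rf) / σp = (6.82% − 3.74%) / 30.39% = 0.1013
M² = Rf + Sharpe × σm = 3.74% + 0.1013 × 23.16% = 6.0861%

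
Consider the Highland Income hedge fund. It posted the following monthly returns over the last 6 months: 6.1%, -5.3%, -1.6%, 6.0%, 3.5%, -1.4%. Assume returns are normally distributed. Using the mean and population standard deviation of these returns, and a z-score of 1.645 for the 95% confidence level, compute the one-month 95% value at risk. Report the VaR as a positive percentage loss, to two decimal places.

5.80

r̄ = (6.1 − 5.3 − 1.6 + 6 + 3.5 − 1.4) / 6 = 1.2167%
Σ(r − r̄)² = 109.1883; population σ = √(109.1883/6) = 4.2659%
VaR = −(r̄ − z·σ) = −(1.2167 − 1.645 × 4.2659) = −(-5.8007) = 5.8007%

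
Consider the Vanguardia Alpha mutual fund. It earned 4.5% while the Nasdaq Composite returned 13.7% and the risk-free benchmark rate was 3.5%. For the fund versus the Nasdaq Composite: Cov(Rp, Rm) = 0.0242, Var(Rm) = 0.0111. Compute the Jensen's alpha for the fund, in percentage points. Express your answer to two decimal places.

-21.24

β = Cov / Var = 0.0242 / 0.0111 = 2.1802
E[R] = Rf + β(Rm − Rf) = 3.5% + 2.1802 × (13.7% − 3.5%) = 25.7380%
α = Rp − E[R] = 4.5% − 25.7380% = -21.2380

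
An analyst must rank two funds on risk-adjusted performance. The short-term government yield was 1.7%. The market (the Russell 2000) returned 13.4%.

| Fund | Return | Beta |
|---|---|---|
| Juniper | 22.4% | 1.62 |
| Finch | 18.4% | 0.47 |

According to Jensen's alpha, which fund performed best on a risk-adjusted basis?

Finch

Juniper: α = 22.4% − [1.7% + 1.62 × (13.4% − 1.7%)] = 1.746
Finch: α = 18.4% − [1.7% + 0.47 × (13.4% − 1.7%)] = 11.201
Highest: Finch (11.201).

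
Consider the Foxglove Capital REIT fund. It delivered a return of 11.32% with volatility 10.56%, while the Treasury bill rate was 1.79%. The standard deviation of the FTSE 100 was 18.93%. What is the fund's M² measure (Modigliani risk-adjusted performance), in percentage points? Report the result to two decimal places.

Sharpe = (Rp − Rf) / σp = (11.32% − 1.79%) / 10.56% = 0.9025
M² = Rf + Sharpe × σm = 1.79% + 0.9025 × 18.93% = 18.8743%

18.87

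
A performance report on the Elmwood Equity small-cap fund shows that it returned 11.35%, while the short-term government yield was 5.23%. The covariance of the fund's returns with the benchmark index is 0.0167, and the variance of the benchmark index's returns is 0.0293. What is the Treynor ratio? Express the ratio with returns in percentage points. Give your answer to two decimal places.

10.74

β = Cov / Var = 0.0167 / 0.0293 = 0.5700
Treynor = (Rp − Rf) / β = (11.35% − 5.23%) / 0.5700 = 6.12 / 0.5700 = 10.7368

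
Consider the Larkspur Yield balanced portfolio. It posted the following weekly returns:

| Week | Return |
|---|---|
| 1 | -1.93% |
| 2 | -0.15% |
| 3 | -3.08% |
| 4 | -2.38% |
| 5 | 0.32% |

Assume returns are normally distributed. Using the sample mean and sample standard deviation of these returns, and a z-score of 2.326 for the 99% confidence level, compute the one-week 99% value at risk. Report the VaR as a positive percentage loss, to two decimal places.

4.85

r̄ = (-1.93 − 0.15 − 3.08 − 2.38 + 0.32) / 5 = -7.220 / 5 = -1.4440%
Σ(r − r̄)² = (-1.93 − (-1.4440))² + (-0.15 − (-1.4440))² + … = 8.5749
σ = √[8.5749 / 4] = 1.4641%
VaR = −(r̄ − z·σ) = −(-1.4440 − 2.326 × 1.4641) = −(-4.8495) = 4.8495%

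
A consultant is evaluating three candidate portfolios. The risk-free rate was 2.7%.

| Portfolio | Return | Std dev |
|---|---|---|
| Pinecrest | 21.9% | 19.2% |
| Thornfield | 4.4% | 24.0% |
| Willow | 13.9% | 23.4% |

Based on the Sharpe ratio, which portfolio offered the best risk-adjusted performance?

Pinecrest: Sharpe ratio = (21.9% − 2.7%) / 19.2% = 1.000
Thornfield: Sharpe ratio = (4.4% − 2.7%) / 24.0% = 0.071
Willow: Sharpe ratio = (13.9% − 2.7%) / 23.4% = 0.479
Highest: Pinecrest (1.000).

Pinecrest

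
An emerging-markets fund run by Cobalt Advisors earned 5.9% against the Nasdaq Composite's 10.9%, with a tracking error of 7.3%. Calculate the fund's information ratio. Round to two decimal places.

IR = (Rp − Rb) / TE = (5.9% − 10.9%) / 7.3% = -5.00% / 7.3% = -0.6849

-0.68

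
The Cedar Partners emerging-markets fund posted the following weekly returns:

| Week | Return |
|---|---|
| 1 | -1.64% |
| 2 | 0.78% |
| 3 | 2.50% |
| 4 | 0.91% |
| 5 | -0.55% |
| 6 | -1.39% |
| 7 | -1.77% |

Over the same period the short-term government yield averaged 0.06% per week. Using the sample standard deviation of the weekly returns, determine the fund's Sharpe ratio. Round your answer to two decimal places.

-0.14

μ = (-1.64 + 0.78 + 2.5 + 0.91 − 0.55 − 1.39 − 1.77) / 7 = -0.1657%
Σ(r − μ)² = 15.5514; sample σ = √(15.5514/6) = 1.6099%
Sharpe = (μ − rf) / σ = (-0.1657 − 0.06) / 1.6099 = -0.2257 / 1.6099 = -0.1402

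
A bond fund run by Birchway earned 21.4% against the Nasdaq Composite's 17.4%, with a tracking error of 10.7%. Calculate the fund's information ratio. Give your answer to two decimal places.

IR = (Rp − Rb) / TE = (21.4% − 17.4%) / 10.7% = 4.00% / 10.7% = 0.3738

0.37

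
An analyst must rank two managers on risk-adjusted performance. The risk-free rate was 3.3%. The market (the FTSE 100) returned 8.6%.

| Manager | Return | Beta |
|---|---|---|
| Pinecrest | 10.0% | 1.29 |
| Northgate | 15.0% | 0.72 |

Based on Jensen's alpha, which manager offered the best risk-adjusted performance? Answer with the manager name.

Northgate

Pinecrest: α = 10.0% − [3.3% + 1.29 × (8.6% − 3.3%)] = -0.137
Northgate: α = 15.0% − [3.3% + 0.72 × (8.6% − 3.3%)] = 7.884
Highest: Northgate (7.884).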